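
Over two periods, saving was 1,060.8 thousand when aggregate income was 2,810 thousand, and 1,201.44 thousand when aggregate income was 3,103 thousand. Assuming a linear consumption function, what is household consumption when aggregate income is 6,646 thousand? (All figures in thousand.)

C = 3743.92

MPS = ΔS/ΔY = (1201.44 − 1060.8)/(3103 − 2810) = 140.64/293 = 0.48
MPC = 1 − MPS = 0.52
Autonomous saving = 1060.8 − 0.48(2810) = -288, so a = 288
C = 288 + 0.52(6646) = 288 + 3455.92 = 3743.92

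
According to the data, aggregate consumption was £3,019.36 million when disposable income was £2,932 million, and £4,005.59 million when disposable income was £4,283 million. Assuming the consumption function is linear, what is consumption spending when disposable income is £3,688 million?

C = 3571.24

MPC = (4005.59 − 3019.36)/(4283 − 2932) = 986.23/1351 = 0.73
a = 3019.36 − 0.73(2932) = 3019.36 − 2140.36 = 879
C = 879 + 0.73(3688) = 879 + 2692.24 = 3571.24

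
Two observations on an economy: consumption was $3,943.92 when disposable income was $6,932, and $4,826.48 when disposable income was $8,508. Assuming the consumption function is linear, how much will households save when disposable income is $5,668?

MPC = (4826.48 − 3943.92)/(8508 − 6932) = 882.56/1576 = 0.56
a = 3943.92 − 0.56(6932) = 3943.92 − 3881.92 = 62
C = 62 + 0.56(5668) = 3236.08
S = 5668 − 3236.08 = 2431.92

S = 2431.92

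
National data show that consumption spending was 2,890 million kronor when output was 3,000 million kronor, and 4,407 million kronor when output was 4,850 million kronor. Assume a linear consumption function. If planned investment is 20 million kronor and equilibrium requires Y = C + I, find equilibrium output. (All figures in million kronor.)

MPC = (4407 − 2890)/(4850 − 3000) = 1517/1850 = 0.82
a = 2890 − 0.82(3000) = 430
Equilibrium: Y = 430 + 0.82Y + 20
0.18Y = 450, so Y = 450/0.18 = 2500

Y = 2500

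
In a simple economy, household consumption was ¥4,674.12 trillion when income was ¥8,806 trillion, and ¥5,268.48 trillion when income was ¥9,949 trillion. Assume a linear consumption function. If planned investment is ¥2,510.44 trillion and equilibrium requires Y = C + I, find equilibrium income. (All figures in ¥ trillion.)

MPC = (5268.48 − 4674.12)/(9949 − 8806) = 594.36/1143 = 0.52
a = 4674.12 − 0.52(8806) = 95
Equilibrium: Y = 95 + 0.52Y + 2510.44
0.48Y = 2605.44, so Y = 2605.44/0.48 = 5428

Y = 5428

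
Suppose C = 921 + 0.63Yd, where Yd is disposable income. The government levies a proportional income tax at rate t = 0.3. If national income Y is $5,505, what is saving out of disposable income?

S = 504.795

Yd = (1 − 0.3)(5505) = 0.7(5505) = 3853.5
C = 921 + 0.63(3853.5) = 921 + 2427.705 = 3348.705
S = Yd − C = 3853.5 − 3348.705 = 504.795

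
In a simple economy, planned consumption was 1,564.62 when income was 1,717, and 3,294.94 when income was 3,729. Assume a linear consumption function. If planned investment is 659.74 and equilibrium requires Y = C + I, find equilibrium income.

Y = 5341

MPC = (3294.94 − 1564.62)/(3729 − 1717) = 1730.32/2012 = 0.86
a = 1564.62 − 0.86(1717) = 88
Equilibrium: Y = 88 + 0.86Y + 659.74
0.14Y = 747.74, so Y = 747.74/0.14 = 5341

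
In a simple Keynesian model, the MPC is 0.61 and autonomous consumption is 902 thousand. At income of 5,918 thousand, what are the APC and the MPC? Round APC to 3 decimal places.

MPC = 0.61 (the slope of the consumption function)
C = 902 + 0.61(5918) = 4511.98, so APC = 4511.98/5918 = 0.762

APC = 0.762; MPC = 0.61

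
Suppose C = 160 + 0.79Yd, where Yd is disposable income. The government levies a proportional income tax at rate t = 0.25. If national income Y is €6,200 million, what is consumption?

Yd = (1 − 0.25)(6200) = 0.75(6200) = 4650
C = 160 + 0.79(4650) = 160 + 3673.5 = 3833.5

C = 3833.5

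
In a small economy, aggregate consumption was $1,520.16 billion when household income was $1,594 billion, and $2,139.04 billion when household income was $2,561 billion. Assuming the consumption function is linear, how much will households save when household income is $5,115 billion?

MPC = (2139.04 − 1520.16)/(2561 − 1594) = 618.88/967 = 0.64
a = 1520.16 − 0.64(1594) = 1520.16 − 1020.16 = 500
C = 500 + 0.64(5115) = 3773.6
S = 5115 − 3773.6 = 1341.4

S = 1341.4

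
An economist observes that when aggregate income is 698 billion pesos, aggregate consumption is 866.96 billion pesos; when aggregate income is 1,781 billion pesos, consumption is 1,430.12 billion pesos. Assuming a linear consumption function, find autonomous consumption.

MPC = ΔC/ΔY = (1430.12 − 866.96)/(1781 − 698) = 563.16/1083 = 0.52
a = C − MPC·Y = 866.96 − 0.52(698) = 866.96 − 362.96 = 504

a = 504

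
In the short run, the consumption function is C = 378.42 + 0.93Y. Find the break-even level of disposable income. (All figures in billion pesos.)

Y = 5406

At break-even, C = Y: 378.42 + 0.93Y = Y
0.07Y = 378.42, so Y = 378.42/0.07 = 5406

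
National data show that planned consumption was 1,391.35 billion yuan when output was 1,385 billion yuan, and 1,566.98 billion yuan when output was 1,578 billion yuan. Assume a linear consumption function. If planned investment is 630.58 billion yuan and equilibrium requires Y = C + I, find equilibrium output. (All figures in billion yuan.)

Y = 8462

MPC = (1566.98 − 1391.35)/(1578 − 1385) = 175.63/193 = 0.91
a = 1391.35 − 0.91(1385) = 131
Equilibrium: Y = 131 + 0.91Y + 630.58
0.09Y = 761.58, so Y = 761.58/0.09 = 8462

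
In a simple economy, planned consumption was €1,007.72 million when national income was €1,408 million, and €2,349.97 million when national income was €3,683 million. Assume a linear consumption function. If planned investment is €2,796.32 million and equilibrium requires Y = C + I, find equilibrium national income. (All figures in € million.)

MPC = (2349.97 − 1007.72)/(3683 − 1408) = 1342.25/2275 = 0.59
a = 1007.72 − 0.59(1408) = 177
Equilibrium: Y = 177 + 0.59Y + 2796.32
0.41Y = 2973.32, so Y = 2973.32/0.41 = 7252

Y = 7252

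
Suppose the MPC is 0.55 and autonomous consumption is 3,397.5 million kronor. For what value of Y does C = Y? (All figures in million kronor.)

At break-even, C = Y: 3397.5 + 0.55Y = Y
0.45Y = 3397.5, so Y = 3397.5/0.45 = 7550

Y = 7550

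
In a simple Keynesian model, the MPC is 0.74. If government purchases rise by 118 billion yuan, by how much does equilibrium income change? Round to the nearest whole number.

ΔY ≈ 454

The multiplier is 1/(1 − MPC) = 1/0.26.
ΔY = 118/0.26 = 453.85 ≈ 454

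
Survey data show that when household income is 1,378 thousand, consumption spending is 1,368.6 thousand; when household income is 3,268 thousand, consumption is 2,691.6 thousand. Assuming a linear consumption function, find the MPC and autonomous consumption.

MPC = ΔC/ΔY = (2691.6 − 1368.6)/(3268 − 1378) = 1323/1890 = 0.7
a = C − MPC·Y = 1368.6 − 0.7(1378) = 1368.6 − 964.6 = 404

MPC = 0.7; a = 404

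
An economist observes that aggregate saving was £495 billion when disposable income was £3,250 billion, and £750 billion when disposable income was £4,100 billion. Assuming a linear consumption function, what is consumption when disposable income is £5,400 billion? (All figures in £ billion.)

C = 4260

MPS = ΔS/ΔY = (750 − 495)/(4100 − 3250) = 255/850 = 0.3
MPC = 1 − MPS = 0.7
Autonomous saving = 495 − 0.3(3250) = -480, so a = 480
C = 480 + 0.7(5400) = 480 + 3780 = 4260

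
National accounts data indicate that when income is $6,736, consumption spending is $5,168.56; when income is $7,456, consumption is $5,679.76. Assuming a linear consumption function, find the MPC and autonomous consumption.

MPC = 0.71; a = 386

MPC = ΔC/ΔY = (5679.76 − 5168.56)/(7456 − 6736) = 511.2/720 = 0.71
a = C − MPC·Y = 5168.56 − 0.71(6736) = 5168.56 − 4782.56 = 386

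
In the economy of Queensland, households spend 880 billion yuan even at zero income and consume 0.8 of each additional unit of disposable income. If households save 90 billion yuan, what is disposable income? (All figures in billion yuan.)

Y = 4850

S = Y − C = -880 + 0.2Y
-880 + 0.2Y = 90, so 0.2Y = 970 and Y = 4850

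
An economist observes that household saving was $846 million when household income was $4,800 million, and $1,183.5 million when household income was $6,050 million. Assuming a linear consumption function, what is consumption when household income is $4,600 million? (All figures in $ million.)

MPS = ΔS/ΔY = (1183.5 − 846)/(6050 − 4800) = 337.5/1250 = 0.27
MPC = 1 − MPS = 0.73
Autonomous saving = 846 − 0.27(4800) = -450, so a = 450
C = 450 + 0.73(4600) = 450 + 3358 = 3808

C = 3808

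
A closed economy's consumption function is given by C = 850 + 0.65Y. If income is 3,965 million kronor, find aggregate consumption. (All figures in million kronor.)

C = 850 + 0.65(3965) = 850 + 2577.25 = 3427.25

C = 3427.25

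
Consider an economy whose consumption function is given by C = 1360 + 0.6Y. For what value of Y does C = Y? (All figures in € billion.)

Y = 3400

At break-even, C = Y: 1360 + 0.6Y = Y
0.4Y = 1360, so Y = 1360/0.4 = 3400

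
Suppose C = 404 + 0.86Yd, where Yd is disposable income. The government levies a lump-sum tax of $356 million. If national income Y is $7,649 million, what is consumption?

Yd = Y − T = 7649 − 356 = 7293
C = 404 + 0.86(7293) = 404 + 6271.98 = 6675.98

C = 6675.98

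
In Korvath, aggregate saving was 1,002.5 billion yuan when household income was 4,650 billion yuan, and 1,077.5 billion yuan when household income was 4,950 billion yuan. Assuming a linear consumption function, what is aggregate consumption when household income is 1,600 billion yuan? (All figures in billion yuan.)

C = 1360

MPS = ΔS/ΔY = (1077.5 − 1002.5)/(4950 − 4650) = 75/300 = 0.25
MPC = 1 − MPS = 0.75
Autonomous saving = 1002.5 − 0.25(4650) = -160, so a = 160
C = 160 + 0.75(1600) = 160 + 1200 = 1360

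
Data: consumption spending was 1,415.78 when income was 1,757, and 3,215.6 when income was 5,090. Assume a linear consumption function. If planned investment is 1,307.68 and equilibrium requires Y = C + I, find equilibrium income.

MPC = (3215.6 − 1415.78)/(5090 − 1757) = 1799.82/3333 = 0.54
a = 1415.78 − 0.54(1757) = 467
Equilibrium: Y = 467 + 0.54Y + 1307.68
0.46Y = 1774.68, so Y = 1774.68/0.46 = 3858

Y = 3858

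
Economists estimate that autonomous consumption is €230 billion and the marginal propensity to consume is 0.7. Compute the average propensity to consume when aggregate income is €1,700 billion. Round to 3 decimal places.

C = 230 + 0.7(1700) = 1420
APC = C/Y = 1420/1700 = 0.835

APC = 0.835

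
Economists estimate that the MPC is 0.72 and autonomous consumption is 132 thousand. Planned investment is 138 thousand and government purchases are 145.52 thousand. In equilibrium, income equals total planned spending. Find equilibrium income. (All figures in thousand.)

Y = C + I + G = 132 + 0.72Y + 138 + 145.52
Y − 0.72Y = 415.52
0.28Y = 415.52, so Y = 415.52/0.28 = 1484

Y = 1484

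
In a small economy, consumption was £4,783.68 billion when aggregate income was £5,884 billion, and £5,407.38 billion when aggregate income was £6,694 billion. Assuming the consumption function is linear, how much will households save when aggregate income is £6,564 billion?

MPC = (5407.38 − 4783.68)/(6694 − 5884) = 623.7/810 = 0.77
a = 4783.68 − 0.77(5884) = 4783.68 − 4530.68 = 253
C = 253 + 0.77(6564) = 5307.28
S = 6564 − 5307.28 = 1256.72

S = 1256.72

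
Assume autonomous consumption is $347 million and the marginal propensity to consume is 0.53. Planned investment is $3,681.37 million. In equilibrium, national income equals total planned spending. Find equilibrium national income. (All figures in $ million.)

Y = C + I = 347 + 0.53Y + 3681.37
Y − 0.53Y = 4028.37
0.47Y = 4028.37, so Y = 4028.37/0.47 = 8571

Y = 8571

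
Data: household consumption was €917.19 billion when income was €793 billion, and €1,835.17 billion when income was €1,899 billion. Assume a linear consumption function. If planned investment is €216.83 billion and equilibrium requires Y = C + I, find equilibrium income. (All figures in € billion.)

MPC = (1835.17 − 917.19)/(1899 − 793) = 917.98/1106 = 0.83
a = 917.19 − 0.83(793) = 259
Equilibrium: Y = 259 + 0.83Y + 216.83
0.17Y = 475.83, so Y = 475.83/0.17 = 2799

Y = 2799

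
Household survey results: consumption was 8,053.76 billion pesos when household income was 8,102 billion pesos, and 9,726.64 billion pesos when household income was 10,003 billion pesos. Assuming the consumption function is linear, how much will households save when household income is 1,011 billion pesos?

MPC = (9726.64 − 8053.76)/(10003 − 8102) = 1672.88/1901 = 0.88
a = 8053.76 − 0.88(8102) = 8053.76 − 7129.76 = 924
C = 924 + 0.88(1011) = 1813.68
S = 1011 − 1813.68 = -802.68

S = -802.68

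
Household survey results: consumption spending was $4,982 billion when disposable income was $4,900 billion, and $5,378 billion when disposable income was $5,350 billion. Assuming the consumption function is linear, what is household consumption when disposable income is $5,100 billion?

MPC = (5378 − 4982)/(5350 − 4900) = 396/450 = 0.88
a = 4982 − 0.88(4900) = 4982 − 4312 = 670
C = 670 + 0.88(5100) = 670 + 4488 = 5158

C = 5158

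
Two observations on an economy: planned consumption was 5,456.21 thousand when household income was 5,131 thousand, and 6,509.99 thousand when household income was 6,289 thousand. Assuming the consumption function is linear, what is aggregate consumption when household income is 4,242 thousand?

MPC = (6509.99 − 5456.21)/(6289 − 5131) = 1053.78/1158 = 0.91
a = 5456.21 − 0.91(5131) = 5456.21 − 4669.21 = 787
C = 787 + 0.91(4242) = 787 + 3860.22 = 4647.22

C = 4647.22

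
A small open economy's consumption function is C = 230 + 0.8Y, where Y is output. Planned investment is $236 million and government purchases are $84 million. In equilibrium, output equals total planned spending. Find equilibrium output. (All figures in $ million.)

Y = C + I + G = 230 + 0.8Y + 236 + 84
Y − 0.8Y = 550
0.2Y = 550, so Y = 550/0.2 = 2750

Y = 2750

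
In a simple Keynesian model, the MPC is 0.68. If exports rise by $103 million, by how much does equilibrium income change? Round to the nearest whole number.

ΔY ≈ 322

The multiplier is 1/(1 − MPC) = 1/0.32.
ΔY = 103/0.32 = 321.88 ≈ 322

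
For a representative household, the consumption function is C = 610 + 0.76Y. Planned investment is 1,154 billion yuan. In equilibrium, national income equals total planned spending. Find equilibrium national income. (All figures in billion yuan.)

Y = C + I = 610 + 0.76Y + 1154
Y − 0.76Y = 1764
0.24Y = 1764, so Y = 1764/0.24 = 7350

Y = 7350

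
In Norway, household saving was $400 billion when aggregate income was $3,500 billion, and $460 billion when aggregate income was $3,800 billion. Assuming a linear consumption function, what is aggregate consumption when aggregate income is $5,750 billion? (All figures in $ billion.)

C = 4900

MPS = ΔS/ΔY = (460 − 400)/(3800 − 3500) = 60/300 = 0.2
MPC = 1 − MPS = 0.8
Autonomous saving = 400 − 0.2(3500) = -300, so a = 300
C = 300 + 0.8(5750) = 300 + 4600 = 4900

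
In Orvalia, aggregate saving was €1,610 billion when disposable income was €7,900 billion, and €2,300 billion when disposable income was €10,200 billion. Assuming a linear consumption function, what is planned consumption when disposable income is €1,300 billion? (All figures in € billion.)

C = 1670

MPS = ΔS/ΔY = (2300 − 1610)/(10200 − 7900) = 690/2300 = 0.3
MPC = 1 − MPS = 0.7
Autonomous saving = 1610 − 0.3(7900) = -760, so a = 760
C = 760 + 0.7(1300) = 760 + 910 = 1670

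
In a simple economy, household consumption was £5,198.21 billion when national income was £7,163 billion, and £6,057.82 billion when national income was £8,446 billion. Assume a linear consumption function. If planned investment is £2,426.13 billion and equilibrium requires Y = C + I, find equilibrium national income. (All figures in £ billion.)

Y = 8561

MPC = (6057.82 − 5198.21)/(8446 − 7163) = 859.61/1283 = 0.67
a = 5198.21 − 0.67(7163) = 399
Equilibrium: Y = 399 + 0.67Y + 2426.13
0.33Y = 2825.13, so Y = 2825.13/0.33 = 8561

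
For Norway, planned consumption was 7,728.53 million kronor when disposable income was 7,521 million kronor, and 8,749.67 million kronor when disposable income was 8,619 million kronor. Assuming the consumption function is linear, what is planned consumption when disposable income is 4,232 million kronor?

C = 4669.76

MPC = (8749.67 − 7728.53)/(8619 − 7521) = 1021.14/1098 = 0.93
a = 7728.53 − 0.93(7521) = 7728.53 − 6994.53 = 734
C = 734 + 0.93(4232) = 734 + 3935.76 = 4669.76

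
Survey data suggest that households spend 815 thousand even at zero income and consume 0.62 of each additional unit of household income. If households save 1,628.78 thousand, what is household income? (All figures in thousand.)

S = Y − C = -815 + 0.38Y
-815 + 0.38Y = 1628.78, so 0.38Y = 2443.78 and Y = 6431

Y = 6431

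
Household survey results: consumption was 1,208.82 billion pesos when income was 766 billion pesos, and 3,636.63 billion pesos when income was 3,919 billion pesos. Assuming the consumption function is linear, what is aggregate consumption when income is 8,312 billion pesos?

C = 7019.24

MPC = (3636.63 − 1208.82)/(3919 − 766) = 2427.81/3153 = 0.77
a = 1208.82 − 0.77(766) = 1208.82 − 589.82 = 619
C = 619 + 0.77(8312) = 619 + 6400.24 = 7019.24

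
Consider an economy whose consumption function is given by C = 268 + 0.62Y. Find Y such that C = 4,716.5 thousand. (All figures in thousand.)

Y = 7175

268 + 0.62Y = 4716.5
0.62Y = 4448.5, so Y = 4448.5/0.62 = 7175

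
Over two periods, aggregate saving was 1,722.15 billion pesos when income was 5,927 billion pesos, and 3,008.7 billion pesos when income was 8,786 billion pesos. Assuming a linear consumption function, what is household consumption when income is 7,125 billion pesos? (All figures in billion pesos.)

MPS = ΔS/ΔY = (3008.7 − 1722.15)/(8786 − 5927) = 1286.55/2859 = 0.45
MPC = 1 − MPS = 0.55
Autonomous saving = 1722.15 − 0.45(5927) = -945, so a = 945
C = 945 + 0.55(7125) = 945 + 3918.75 = 4863.75

C = 4863.75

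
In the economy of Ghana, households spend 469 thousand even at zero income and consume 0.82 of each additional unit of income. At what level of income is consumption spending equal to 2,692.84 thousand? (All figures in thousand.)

469 + 0.82Y = 2692.84
0.82Y = 2223.84, so Y = 2223.84/0.82 = 2712

Y = 2712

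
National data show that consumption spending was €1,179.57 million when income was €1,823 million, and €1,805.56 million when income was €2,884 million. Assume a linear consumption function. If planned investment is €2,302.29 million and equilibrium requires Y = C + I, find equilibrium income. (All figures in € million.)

Y = 5869

MPC = (1805.56 − 1179.57)/(2884 − 1823) = 625.99/1061 = 0.59
a = 1179.57 − 0.59(1823) = 104
Equilibrium: Y = 104 + 0.59Y + 2302.29
0.41Y = 2406.29, so Y = 2406.29/0.41 = 5869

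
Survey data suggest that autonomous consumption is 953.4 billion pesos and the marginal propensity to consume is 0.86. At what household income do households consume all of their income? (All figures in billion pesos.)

Y = 6810

At break-even, C = Y: 953.4 + 0.86Y = Y
0.14Y = 953.4, so Y = 953.4/0.14 = 6810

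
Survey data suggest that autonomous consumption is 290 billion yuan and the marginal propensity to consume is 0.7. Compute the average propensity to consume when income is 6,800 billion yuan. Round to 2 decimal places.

APC = 0.74

C = 290 + 0.7(6800) = 5050
APC = C/Y = 5050/6800 = 0.74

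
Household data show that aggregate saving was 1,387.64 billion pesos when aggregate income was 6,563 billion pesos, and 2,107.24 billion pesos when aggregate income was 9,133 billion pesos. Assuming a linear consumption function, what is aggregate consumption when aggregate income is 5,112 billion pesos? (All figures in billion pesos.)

C = 4130.64

MPS = ΔS/ΔY = (2107.24 − 1387.64)/(9133 − 6563) = 719.6/2570 = 0.28
MPC = 1 − MPS = 0.72
Autonomous saving = 1387.64 − 0.28(6563) = -450, so a = 450
C = 450 + 0.72(5112) = 450 + 3680.64 = 4130.64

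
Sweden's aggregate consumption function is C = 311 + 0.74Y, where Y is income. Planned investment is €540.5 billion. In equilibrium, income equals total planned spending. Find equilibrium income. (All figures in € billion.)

Y = C + I = 311 + 0.74Y + 540.5
Y − 0.74Y = 851.5
0.26Y = 851.5, so Y = 851.5/0.26 = 3275

Y = 3275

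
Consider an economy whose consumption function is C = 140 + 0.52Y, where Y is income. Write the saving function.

S = Y − C = Y − (140 + 0.52Y) = -140 + (1 − 0.52)Y

S = -140 + 0.48Y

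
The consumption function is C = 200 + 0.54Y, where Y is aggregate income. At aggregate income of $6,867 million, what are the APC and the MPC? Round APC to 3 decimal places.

MPC = 0.54 (the slope of the consumption function)
C = 200 + 0.54(6867) = 3908.18, so APC = 3908.18/6867 = 0.569

APC = 0.569; MPC = 0.54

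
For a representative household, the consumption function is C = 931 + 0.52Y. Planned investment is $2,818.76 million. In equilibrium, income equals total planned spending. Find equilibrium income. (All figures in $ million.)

Y = C + I = 931 + 0.52Y + 2818.76
Y − 0.52Y = 3749.76
0.48Y = 3749.76, so Y = 3749.76/0.48 = 7812

Y = 7812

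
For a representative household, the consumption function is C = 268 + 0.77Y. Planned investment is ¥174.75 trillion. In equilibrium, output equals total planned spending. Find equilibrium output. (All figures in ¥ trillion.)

Y = 1925

Y = C + I = 268 + 0.77Y + 174.75
Y − 0.77Y = 442.75
0.23Y = 442.75, so Y = 442.75/0.23 = 1925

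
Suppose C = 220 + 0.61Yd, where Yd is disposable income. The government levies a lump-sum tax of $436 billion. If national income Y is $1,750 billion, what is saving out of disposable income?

S = 292.46

Yd = Y − T = 1750 − 436 = 1314
C = 220 + 0.61(1314) = 220 + 801.54 = 1021.54
S = Yd − C = 1314 − 1021.54 = 292.46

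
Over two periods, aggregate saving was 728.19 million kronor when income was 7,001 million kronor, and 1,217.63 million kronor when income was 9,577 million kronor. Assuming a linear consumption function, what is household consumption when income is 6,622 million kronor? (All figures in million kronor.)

MPS = ΔS/ΔY = (1217.63 − 728.19)/(9577 − 7001) = 489.44/2576 = 0.19
MPC = 1 − MPS = 0.81
Autonomous saving = 728.19 − 0.19(7001) = -602, so a = 602
C = 602 + 0.81(6622) = 602 + 5363.82 = 5965.82

C = 5965.82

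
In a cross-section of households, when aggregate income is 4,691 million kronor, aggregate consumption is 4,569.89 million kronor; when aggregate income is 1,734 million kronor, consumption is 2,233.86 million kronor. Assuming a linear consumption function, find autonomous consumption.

MPC = ΔC/ΔY = (4569.89 − 2233.86)/(4691 − 1734) = 2336.03/2957 = 0.79
a = C − MPC·Y = 2233.86 − 0.79(1734) = 2233.86 − 1369.86 = 864

a = 864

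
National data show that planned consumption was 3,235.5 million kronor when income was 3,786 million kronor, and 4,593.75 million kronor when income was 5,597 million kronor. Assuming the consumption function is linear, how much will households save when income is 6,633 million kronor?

MPC = (4593.75 − 3235.5)/(5597 − 3786) = 1358.25/1811 = 0.75
a = 3235.5 − 0.75(3786) = 3235.5 − 2839.5 = 396
C = 396 + 0.75(6633) = 5370.75
S = 6633 − 5370.75 = 1262.25

S = 1262.25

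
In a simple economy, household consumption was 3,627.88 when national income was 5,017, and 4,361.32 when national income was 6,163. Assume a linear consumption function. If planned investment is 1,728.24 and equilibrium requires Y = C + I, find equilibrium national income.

MPC = (4361.32 − 3627.88)/(6163 − 5017) = 733.44/1146 = 0.64
a = 3627.88 − 0.64(5017) = 417
Equilibrium: Y = 417 + 0.64Y + 1728.24
0.36Y = 2145.24, so Y = 2145.24/0.36 = 5959

Y = 5959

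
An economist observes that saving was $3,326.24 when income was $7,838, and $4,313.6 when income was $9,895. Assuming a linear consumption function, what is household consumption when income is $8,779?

MPS = ΔS/ΔY = (4313.6 − 3326.24)/(9895 − 7838) = 987.36/2057 = 0.48
MPC = 1 − MPS = 0.52
Autonomous saving = 3326.24 − 0.48(7838) = -436, so a = 436
C = 436 + 0.52(8779) = 436 + 4565.08 = 5001.08

C = 5001.08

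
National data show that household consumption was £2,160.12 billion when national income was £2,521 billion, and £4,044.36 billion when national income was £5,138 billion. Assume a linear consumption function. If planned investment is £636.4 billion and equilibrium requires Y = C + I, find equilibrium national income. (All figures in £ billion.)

Y = 3505

MPC = (4044.36 − 2160.12)/(5138 − 2521) = 1884.24/2617 = 0.72
a = 2160.12 − 0.72(2521) = 345
Equilibrium: Y = 345 + 0.72Y + 636.4
0.28Y = 981.4, so Y = 981.4/0.28 = 3505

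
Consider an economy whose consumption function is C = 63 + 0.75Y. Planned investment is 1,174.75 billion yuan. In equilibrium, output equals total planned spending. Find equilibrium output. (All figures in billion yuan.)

Y = C + I = 63 + 0.75Y + 1174.75
Y − 0.75Y = 1237.75
0.25Y = 1237.75, so Y = 1237.75/0.25 = 4951

Y = 4951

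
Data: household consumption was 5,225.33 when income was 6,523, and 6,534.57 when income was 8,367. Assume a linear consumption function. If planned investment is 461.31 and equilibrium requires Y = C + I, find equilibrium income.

MPC = (6534.57 − 5225.33)/(8367 − 6523) = 1309.24/1844 = 0.71
a = 5225.33 − 0.71(6523) = 594
Equilibrium: Y = 594 + 0.71Y + 461.31
0.29Y = 1055.31, so Y = 1055.31/0.29 = 3639

Y = 3639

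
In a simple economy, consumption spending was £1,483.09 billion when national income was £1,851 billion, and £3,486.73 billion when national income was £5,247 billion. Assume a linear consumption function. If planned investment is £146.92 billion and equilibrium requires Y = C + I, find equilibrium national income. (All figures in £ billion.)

Y = 1312

MPC = (3486.73 − 1483.09)/(5247 − 1851) = 2003.64/3396 = 0.59
a = 1483.09 − 0.59(1851) = 391
Equilibrium: Y = 391 + 0.59Y + 146.92
0.41Y = 537.92, so Y = 537.92/0.41 = 1312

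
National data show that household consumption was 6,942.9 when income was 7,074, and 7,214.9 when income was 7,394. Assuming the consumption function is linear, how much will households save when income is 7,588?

MPC = (7214.9 − 6942.9)/(7394 − 7074) = 272/320 = 0.85
a = 6942.9 − 0.85(7074) = 6942.9 − 6012.9 = 930
C = 930 + 0.85(7588) = 7379.8
S = 7588 − 7379.8 = 208.2

S = 208.2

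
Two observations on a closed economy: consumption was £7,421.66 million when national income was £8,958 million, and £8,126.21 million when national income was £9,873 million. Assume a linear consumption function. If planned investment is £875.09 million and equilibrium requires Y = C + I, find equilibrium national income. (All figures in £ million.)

Y = 6083

MPC = (8126.21 − 7421.66)/(9873 − 8958) = 704.55/915 = 0.77
a = 7421.66 − 0.77(8958) = 524
Equilibrium: Y = 524 + 0.77Y + 875.09
0.23Y = 1399.09, so Y = 1399.09/0.23 = 6083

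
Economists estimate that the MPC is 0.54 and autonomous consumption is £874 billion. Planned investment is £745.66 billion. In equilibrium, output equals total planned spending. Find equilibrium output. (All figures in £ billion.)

Y = C + I = 874 + 0.54Y + 745.66
Y − 0.54Y = 1619.66
0.46Y = 1619.66, so Y = 1619.66/0.46 = 3521

Y = 3521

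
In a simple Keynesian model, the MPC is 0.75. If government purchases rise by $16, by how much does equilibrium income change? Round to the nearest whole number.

ΔY ≈ 64

The multiplier is 1/(1 − MPC) = 1/0.25.
ΔY = 16/0.25 = 64.00 ≈ 64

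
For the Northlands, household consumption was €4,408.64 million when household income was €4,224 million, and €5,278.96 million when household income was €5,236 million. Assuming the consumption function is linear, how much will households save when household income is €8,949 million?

MPC = (5278.96 − 4408.64)/(5236 − 4224) = 870.32/1012 = 0.86
a = 4408.64 − 0.86(4224) = 4408.64 − 3632.64 = 776
C = 776 + 0.86(8949) = 8472.14
S = 8949 − 8472.14 = 476.86

S = 476.86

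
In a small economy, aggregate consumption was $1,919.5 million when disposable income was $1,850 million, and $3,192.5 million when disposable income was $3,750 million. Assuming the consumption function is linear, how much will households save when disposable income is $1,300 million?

S = -251

MPC = (3192.5 − 1919.5)/(3750 − 1850) = 1273/1900 = 0.67
a = 1919.5 − 0.67(1850) = 1919.5 − 1239.5 = 680
C = 680 + 0.67(1300) = 1551
S = 1300 − 1551 = -251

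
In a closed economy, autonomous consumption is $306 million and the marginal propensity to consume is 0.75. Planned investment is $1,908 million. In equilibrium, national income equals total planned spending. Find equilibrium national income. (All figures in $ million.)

Y = 8856

Y = C + I = 306 + 0.75Y + 1908
Y − 0.75Y = 2214
0.25Y = 2214, so Y = 2214/0.25 = 8856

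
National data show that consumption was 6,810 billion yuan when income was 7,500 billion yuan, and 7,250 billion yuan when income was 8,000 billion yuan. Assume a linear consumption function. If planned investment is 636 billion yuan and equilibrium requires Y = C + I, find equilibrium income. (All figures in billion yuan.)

MPC = (7250 − 6810)/(8000 − 7500) = 440/500 = 0.88
a = 6810 − 0.88(7500) = 210
Equilibrium: Y = 210 + 0.88Y + 636
0.12Y = 846, so Y = 846/0.12 = 7050

Y = 7050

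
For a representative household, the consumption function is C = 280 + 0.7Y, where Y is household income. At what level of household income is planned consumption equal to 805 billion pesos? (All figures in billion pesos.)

Y = 750

280 + 0.7Y = 805
0.7Y = 525, so Y = 525/0.7 = 750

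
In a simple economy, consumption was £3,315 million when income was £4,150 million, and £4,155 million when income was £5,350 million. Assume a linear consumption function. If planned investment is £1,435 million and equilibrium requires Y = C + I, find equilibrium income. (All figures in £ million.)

MPC = (4155 − 3315)/(5350 − 4150) = 840/1200 = 0.7
a = 3315 − 0.7(4150) = 410
Equilibrium: Y = 410 + 0.7Y + 1435
0.3Y = 1845, so Y = 1845/0.3 = 6150

Y = 6150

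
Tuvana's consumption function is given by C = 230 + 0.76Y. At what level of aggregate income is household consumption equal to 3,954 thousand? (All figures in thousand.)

230 + 0.76Y = 3954
0.76Y = 3724, so Y = 3724/0.76 = 4900

Y = 4900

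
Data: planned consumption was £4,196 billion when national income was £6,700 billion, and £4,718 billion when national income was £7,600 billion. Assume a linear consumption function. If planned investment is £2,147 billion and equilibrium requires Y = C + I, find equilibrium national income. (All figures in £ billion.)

Y = 5850

MPC = (4718 − 4196)/(7600 − 6700) = 522/900 = 0.58
a = 4196 − 0.58(6700) = 310
Equilibrium: Y = 310 + 0.58Y + 2147
0.42Y = 2457, so Y = 2457/0.42 = 5850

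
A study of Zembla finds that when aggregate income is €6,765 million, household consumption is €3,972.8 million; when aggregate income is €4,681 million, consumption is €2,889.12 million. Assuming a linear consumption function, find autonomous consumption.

MPC = ΔC/ΔY = (3972.8 − 2889.12)/(6765 − 4681) = 1083.68/2084 = 0.52
a = C − MPC·Y = 2889.12 − 0.52(4681) = 2889.12 − 2434.12 = 455

a = 455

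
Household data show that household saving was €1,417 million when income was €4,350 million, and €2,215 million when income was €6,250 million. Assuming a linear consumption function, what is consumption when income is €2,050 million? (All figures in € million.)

MPS = ΔS/ΔY = (2215 − 1417)/(6250 − 4350) = 798/1900 = 0.42
MPC = 1 − MPS = 0.58
Autonomous saving = 1417 − 0.42(4350) = -410, so a = 410
C = 410 + 0.58(2050) = 410 + 1189 = 1599

C = 1599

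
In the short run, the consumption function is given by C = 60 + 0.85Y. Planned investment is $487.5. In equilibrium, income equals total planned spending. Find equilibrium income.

Y = 3650

Y = C + I = 60 + 0.85Y + 487.5
Y − 0.85Y = 547.5
0.15Y = 547.5, so Y = 547.5/0.15 = 3650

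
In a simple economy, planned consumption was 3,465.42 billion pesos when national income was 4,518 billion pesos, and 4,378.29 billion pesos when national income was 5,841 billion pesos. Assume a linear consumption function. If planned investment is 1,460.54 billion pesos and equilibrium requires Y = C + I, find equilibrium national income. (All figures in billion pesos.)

Y = 5834

MPC = (4378.29 − 3465.42)/(5841 − 4518) = 912.87/1323 = 0.69
a = 3465.42 − 0.69(4518) = 348
Equilibrium: Y = 348 + 0.69Y + 1460.54
0.31Y = 1808.54, so Y = 1808.54/0.31 = 5834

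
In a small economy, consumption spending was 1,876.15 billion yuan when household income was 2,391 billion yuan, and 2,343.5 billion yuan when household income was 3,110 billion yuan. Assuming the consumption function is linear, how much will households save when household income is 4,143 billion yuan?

MPC = (2343.5 − 1876.15)/(3110 − 2391) = 467.35/719 = 0.65
a = 1876.15 − 0.65(2391) = 1876.15 − 1554.15 = 322
C = 322 + 0.65(4143) = 3014.95
S = 4143 − 3014.95 = 1128.05

S = 1128.05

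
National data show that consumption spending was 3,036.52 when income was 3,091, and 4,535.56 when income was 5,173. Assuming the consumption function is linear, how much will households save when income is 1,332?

MPC = (4535.56 − 3036.52)/(5173 − 3091) = 1499.04/2082 = 0.72
a = 3036.52 − 0.72(3091) = 3036.52 − 2225.52 = 811
C = 811 + 0.72(1332) = 1770.04
S = 1332 − 1770.04 = -438.04

S = -438.04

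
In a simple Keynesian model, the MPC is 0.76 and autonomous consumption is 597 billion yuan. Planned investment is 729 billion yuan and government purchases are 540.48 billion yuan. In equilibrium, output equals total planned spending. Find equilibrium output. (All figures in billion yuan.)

Y = C + I + G = 597 + 0.76Y + 729 + 540.48
Y − 0.76Y = 1866.48
0.24Y = 1866.48, so Y = 1866.48/0.24 = 7777

Y = 7777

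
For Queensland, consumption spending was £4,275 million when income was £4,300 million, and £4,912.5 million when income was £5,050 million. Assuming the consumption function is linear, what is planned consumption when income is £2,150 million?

C = 2447.5

MPC = (4912.5 − 4275)/(5050 − 4300) = 637.5/750 = 0.85
a = 4275 − 0.85(4300) = 4275 − 3655 = 620
C = 620 + 0.85(2150) = 620 + 1827.5 = 2447.5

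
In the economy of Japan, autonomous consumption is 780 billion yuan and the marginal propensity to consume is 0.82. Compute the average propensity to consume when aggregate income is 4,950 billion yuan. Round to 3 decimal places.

APC = 0.978

C = 780 + 0.82(4950) = 4839
APC = C/Y = 4839/4950 = 0.978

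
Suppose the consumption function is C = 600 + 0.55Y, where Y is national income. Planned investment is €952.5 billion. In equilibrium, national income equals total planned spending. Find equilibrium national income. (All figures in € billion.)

Y = C + I = 600 + 0.55Y + 952.5
Y − 0.55Y = 1552.5
0.45Y = 1552.5, so Y = 1552.5/0.45 = 3450

Y = 3450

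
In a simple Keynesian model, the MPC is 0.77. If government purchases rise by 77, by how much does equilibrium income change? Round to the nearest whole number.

The multiplier is 1/(1 − MPC) = 1/0.23.
ΔY = 77/0.23 = 334.78 ≈ 335

ΔY ≈ 335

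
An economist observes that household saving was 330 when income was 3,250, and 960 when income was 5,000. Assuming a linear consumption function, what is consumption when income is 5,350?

C = 4264

MPS = ΔS/ΔY = (960 − 330)/(5000 − 3250) = 630/1750 = 0.36
MPC = 1 − MPS = 0.64
Autonomous saving = 330 − 0.36(3250) = -840, so a = 840
C = 840 + 0.64(5350) = 840 + 3424 = 4264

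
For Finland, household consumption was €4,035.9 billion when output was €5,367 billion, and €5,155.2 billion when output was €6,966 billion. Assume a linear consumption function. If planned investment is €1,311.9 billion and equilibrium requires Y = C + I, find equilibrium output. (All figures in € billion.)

Y = 5303

MPC = (5155.2 − 4035.9)/(6966 − 5367) = 1119.3/1599 = 0.7
a = 4035.9 − 0.7(5367) = 279
Equilibrium: Y = 279 + 0.7Y + 1311.9
0.3Y = 1590.9, so Y = 1590.9/0.3 = 5303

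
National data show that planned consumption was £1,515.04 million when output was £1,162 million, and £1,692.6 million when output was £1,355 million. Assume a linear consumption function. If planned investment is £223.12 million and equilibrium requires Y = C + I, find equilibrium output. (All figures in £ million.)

Y = 8364

MPC = (1692.6 − 1515.04)/(1355 − 1162) = 177.56/193 = 0.92
a = 1515.04 − 0.92(1162) = 446
Equilibrium: Y = 446 + 0.92Y + 223.12
0.08Y = 669.12, so Y = 669.12/0.08 = 8364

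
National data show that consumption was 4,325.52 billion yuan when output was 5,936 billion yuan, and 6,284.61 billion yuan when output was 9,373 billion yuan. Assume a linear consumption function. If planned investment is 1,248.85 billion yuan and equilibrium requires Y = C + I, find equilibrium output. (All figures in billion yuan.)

Y = 5095

MPC = (6284.61 − 4325.52)/(9373 − 5936) = 1959.09/3437 = 0.57
a = 4325.52 − 0.57(5936) = 942
Equilibrium: Y = 942 + 0.57Y + 1248.85
0.43Y = 2190.85, so Y = 2190.85/0.43 = 5095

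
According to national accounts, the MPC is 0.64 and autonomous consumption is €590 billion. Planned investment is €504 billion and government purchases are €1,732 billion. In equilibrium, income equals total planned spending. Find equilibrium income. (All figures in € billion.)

Y = C + I + G = 590 + 0.64Y + 504 + 1732
Y − 0.64Y = 2826
0.36Y = 2826, so Y = 2826/0.36 = 7850

Y = 7850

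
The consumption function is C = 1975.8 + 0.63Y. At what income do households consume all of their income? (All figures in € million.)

Y = 5340

At break-even, C = Y: 1975.8 + 0.63Y = Y
0.37Y = 1975.8, so Y = 1975.8/0.37 = 5340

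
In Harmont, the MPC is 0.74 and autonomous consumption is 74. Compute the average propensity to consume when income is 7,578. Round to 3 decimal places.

C = 74 + 0.74(7578) = 5681.72
APC = C/Y = 5681.72/7578 = 0.750

APC = 0.750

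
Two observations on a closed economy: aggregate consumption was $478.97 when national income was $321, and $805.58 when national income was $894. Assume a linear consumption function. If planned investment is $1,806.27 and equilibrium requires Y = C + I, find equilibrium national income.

MPC = (805.58 − 478.97)/(894 − 321) = 326.61/573 = 0.57
a = 478.97 − 0.57(321) = 296
Equilibrium: Y = 296 + 0.57Y + 1806.27
0.43Y = 2102.27, so Y = 2102.27/0.43 = 4889

Y = 4889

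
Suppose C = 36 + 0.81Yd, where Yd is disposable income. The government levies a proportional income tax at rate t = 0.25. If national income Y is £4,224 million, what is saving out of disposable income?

S = 565.92

Yd = (1 − 0.25)(4224) = 0.75(4224) = 3168
C = 36 + 0.81(3168) = 36 + 2566.08 = 2602.08
S = Yd − C = 3168 − 2602.08 = 565.92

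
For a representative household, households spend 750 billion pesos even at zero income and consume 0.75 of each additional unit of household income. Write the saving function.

S = -750 + 0.25Y

S = Y − C = Y − (750 + 0.75Y) = -750 + (1 − 0.75)Y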